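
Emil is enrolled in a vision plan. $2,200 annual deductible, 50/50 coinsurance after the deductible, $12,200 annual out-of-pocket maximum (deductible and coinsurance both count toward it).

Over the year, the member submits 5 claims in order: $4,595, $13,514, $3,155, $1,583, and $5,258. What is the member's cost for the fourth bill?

$468

Claim 1 — $4,595: $2,200 finishes the deductible; $2,395 goes to coinsurance; coinsurance $2,395 × 50% = $1,197.50. Member pays $3,397.50; OOP now $3,397.50.
Claim 2 — $13,514: deductible met; 50% of $13,514 = $6,757. Member owes $6,757 (running OOP $10,154.50).
Claim 3 — $3,155: deductible already satisfied, so member's share is 50% × $3,155 = $1,577.50. Member pays $1,577.50; OOP now $11,732.
Claim 4 — $1,583: deductible met; 50% of $1,583 = $791.50. Adding that to $11,732 gives $12,523.50, past the $12,200 cap; member pays only $12,200 − $11,732 = $468.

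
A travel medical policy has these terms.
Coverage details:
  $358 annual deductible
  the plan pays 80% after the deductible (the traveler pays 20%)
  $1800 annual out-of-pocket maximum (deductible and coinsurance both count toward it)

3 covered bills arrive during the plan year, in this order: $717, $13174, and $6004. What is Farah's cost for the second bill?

$1370.20

#1 ($717): deductible takes $358, $359 remains; traveler's 20% is $71.80. Traveler owes $429.80 (running OOP $429.80).
#2 ($13174): deductible met; 20% of $13174 = $2634.80. That would push OOP to $3064.60, over the $1800 cap, so traveler pays $1800 − $429.80 = $1370.20.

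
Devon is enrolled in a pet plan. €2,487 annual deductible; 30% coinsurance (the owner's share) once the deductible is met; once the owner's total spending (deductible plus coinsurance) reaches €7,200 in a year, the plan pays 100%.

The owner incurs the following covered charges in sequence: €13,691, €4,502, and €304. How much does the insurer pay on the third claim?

Bill 1, €13,691: €2,487 finishes the deductible; €11,204 goes to coinsurance; owner's 30% is €3,361.20. Cost to owner: €5,848.20. OOP to date €5,848.20. Insurer: €13,691 − €5,848.20 = €7,842.80.
Bill 2, €4,502: 30% coinsurance on €4,502 = €1,350.60. Owner pays €1,350.60; OOP now €7,198.80. Insurer: €4,502 − €1,350.60 = €3,151.40.
Bill 3, €304: deductible already satisfied, so owner's share is 30% × €304 = €91.20. Adding that to €7,198.80 gives €7,290, past the €7,200 cap; owner pays only €7,200 − €7,198.80 = €1.20. Plan pays €304 − €1.20 = €302.80.

€302.80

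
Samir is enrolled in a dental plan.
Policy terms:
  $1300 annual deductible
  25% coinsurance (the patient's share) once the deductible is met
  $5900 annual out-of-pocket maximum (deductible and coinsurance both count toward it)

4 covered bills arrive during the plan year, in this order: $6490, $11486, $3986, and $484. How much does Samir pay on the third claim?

$431

Bill 1, $6490: $1300 finishes the deductible; $5190 goes to coinsurance; 25% of $5190 = $1297.50. Patient owes $2597.50 (running OOP $2597.50).
Bill 2, $11486: 25% coinsurance on $11486 = $2871.50. Patient owes $2871.50 (running OOP $5469).
Bill 3, $3986: deductible already satisfied, so patient's share is 25% × $3986 = $996.50. OOP would hit $6465.50 > $5900, so the cap limits the patient to $5900 − $5469 = $431.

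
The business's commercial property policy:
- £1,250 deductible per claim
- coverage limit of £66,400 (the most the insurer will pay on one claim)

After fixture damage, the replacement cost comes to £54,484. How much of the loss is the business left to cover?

Subtract the deductible: £54,484 − £1,250 = £53,234.
That's under the £66,400 cap, so the insurer reimburses the full £53,234.
The business bears the rest of the original loss: £54,484 − £53,234 = £1,250.

£1,250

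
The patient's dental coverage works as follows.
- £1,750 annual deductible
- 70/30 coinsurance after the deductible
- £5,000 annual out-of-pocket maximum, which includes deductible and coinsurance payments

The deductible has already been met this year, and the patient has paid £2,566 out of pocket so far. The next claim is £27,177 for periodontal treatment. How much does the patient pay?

£2,434

The deductible is already satisfied, so the full bill goes to coinsurance.
Coinsurance: £27,177 × 30% = £8,153.10.
Adding £8,153.10 to the £2,566 already spent would give £10,719.10, which exceeds the £5,000 cap; the patient pays just £5,000 − £2,566 = £2,434.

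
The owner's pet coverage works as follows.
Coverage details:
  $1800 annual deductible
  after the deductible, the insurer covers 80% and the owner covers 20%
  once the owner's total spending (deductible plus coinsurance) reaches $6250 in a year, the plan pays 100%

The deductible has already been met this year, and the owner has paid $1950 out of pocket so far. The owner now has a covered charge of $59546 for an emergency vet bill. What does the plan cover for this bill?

With the deductible met, the entire $59546 is subject to coinsurance.
Coinsurance: $59546 × 20% = $11909.20.
Adding $11909.20 to the $1950 already spent would give $13859.20, which exceeds the $6250 cap; the owner pays just $6250 − $1950 = $4300.
The insurer covers the remainder: $59546 − $4300 = $55246.

$55246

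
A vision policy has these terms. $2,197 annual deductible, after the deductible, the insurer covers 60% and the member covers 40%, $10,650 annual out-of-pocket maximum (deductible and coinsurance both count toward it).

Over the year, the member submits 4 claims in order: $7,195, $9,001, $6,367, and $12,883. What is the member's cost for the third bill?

Claim 1 — $7,195: deductible takes $2,197, $4,998 remains; member's 40% is $1,999.20. Member pays $4,196.20; OOP now $4,196.20.
Claim 2 — $9,001: 40% coinsurance on $9,001 = $3,600.40. Cost to member: $3,600.40. OOP to date $7,796.60.
Claim 3 — $6,367: 40% coinsurance on $6,367 = $2,546.80. Cost to member: $2,546.80. OOP to date $10,343.40.

$2,546.80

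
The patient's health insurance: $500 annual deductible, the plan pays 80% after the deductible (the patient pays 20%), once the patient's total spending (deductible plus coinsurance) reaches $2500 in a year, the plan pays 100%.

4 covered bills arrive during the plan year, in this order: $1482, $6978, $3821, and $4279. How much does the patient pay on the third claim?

#1 ($1482): $500 finishes the deductible; $982 goes to coinsurance; coinsurance $982 × 20% = $196.40. Patient pays $696.40; OOP now $696.40.
#2 ($6978): deductible met; 20% of $6978 = $1395.60. Patient pays $1395.60; OOP now $2092.
#3 ($3821): deductible already satisfied, so patient's share is 20% × $3821 = $764.20. That would push OOP to $2856.20, over the $2500 cap, so patient pays $2500 − $2092 = $408.

$408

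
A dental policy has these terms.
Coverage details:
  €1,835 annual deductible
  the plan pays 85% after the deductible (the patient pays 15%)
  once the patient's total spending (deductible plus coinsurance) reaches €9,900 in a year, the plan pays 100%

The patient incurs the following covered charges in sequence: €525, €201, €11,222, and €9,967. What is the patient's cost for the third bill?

Claim 1 — €525: fully absorbed by the deductible. Cost to patient: €525. OOP to date €525.
Claim 2 — €201: all of it applies to the deductible. Patient pays €201; OOP now €726.
Claim 3 — €11,222: deductible takes €1,109, €10,113 remains; patient's 15% is €1,516.95. Cost to patient: €2,625.95. OOP to date €3,351.95.

€2,625.95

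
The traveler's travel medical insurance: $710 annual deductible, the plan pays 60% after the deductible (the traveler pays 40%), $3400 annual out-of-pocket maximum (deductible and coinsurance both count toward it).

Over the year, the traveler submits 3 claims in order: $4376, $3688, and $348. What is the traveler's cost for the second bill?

$1223.60

Claim 1 — $4376: $710 finishes the deductible; $3666 goes to coinsurance; 40% of $3666 = $1466.40. Traveler pays $2176.40; OOP now $2176.40.
Claim 2 — $3688: 40% coinsurance on $3688 = $1475.20. OOP would hit $3651.60 > $3400, so the cap limits the traveler to $3400 − $2176.40 = $1223.60.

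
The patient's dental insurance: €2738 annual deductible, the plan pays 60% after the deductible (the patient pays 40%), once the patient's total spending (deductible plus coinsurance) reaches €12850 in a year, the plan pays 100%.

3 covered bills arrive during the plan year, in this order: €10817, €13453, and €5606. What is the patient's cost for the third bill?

Claim 1 — €10817: deductible takes €2738, €8079 remains; coinsurance €8079 × 40% = €3231.60. Patient pays €5969.60; OOP now €5969.60.
Claim 2 — €13453: 40% coinsurance on €13453 = €5381.20. Patient pays €5381.20; OOP now €11350.80.
Claim 3 — €5606: 40% coinsurance on €5606 = €2242.40. Adding that to €11350.80 gives €13593.20, past the €12850 cap; patient pays only €12850 − €11350.80 = €1499.20.

€1499.20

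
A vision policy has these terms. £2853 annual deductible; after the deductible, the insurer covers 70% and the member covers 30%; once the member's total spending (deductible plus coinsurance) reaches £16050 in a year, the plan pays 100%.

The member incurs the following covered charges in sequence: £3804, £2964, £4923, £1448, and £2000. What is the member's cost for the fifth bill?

£600

Bill 1, £3804: £2853 finishes the deductible; £951 goes to coinsurance; 30% of £951 = £285.30. Cost to member: £3138.30. OOP to date £3138.30.
Bill 2, £2964: deductible already satisfied, so member's share is 30% × £2964 = £889.20. Cost to member: £889.20. OOP to date £4027.50.
Bill 3, £4923: deductible already satisfied, so member's share is 30% × £4923 = £1476.90. Member owes £1476.90 (running OOP £5504.40).
Bill 4, £1448: deductible met; 30% of £1448 = £434.40. Member owes £434.40 (running OOP £5938.80).
Bill 5, £2000: deductible met; 30% of £2000 = £600. Member owes £600 (running OOP £6538.80).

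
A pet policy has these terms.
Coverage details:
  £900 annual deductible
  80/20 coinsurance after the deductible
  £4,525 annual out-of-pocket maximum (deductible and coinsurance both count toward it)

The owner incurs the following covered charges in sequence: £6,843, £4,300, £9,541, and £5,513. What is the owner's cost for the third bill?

£1,576.40

Bill 1, £6,843: deductible takes £900, £5,943 remains; coinsurance £5,943 × 20% = £1,188.60. Owner pays £2,088.60; OOP now £2,088.60.
Bill 2, £4,300: 20% coinsurance on £4,300 = £860. Owner owes £860 (running OOP £2,948.60).
Bill 3, £9,541: deductible already satisfied, so owner's share is 20% × £9,541 = £1,908.20. Adding that to £2,948.60 gives £4,856.80, past the £4,525 cap; owner pays only £4,525 − £2,948.60 = £1,576.40.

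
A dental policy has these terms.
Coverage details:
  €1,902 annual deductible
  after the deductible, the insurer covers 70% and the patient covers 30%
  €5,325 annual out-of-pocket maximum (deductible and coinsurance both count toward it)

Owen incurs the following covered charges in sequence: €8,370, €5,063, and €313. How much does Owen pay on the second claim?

€1,482.60

Claim 1 (€8,370): €1,902 to deductible, leaving €6,468; patient's 30% is €1,940.40. Patient owes €3,842.40 (running OOP €3,842.40).
Claim 2 (€5,063): 30% coinsurance on €5,063 = €1,518.90. That would push OOP to €5,361.30, over the €5,325 cap, so patient pays €5,325 − €3,842.40 = €1,482.60.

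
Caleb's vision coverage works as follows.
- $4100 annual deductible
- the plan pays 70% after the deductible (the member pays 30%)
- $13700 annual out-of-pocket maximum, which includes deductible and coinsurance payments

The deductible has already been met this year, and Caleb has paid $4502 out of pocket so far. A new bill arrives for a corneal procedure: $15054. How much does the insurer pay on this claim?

$10537.80

With the deductible met, the entire $15054 is subject to coinsurance.
Member's 30% share of $15054 is $4516.20.
Cumulative spending $4502 + $4516.20 = $9018.20 stays under the $13700 maximum.
Insurer pays the balance: $15054 − $4516.20 = $10537.80.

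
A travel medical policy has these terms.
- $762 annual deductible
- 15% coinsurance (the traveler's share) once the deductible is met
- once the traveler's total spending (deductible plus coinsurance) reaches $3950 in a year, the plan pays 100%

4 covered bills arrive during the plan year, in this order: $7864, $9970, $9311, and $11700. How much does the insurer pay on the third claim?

$8683.80

#1 ($7864): $762 to deductible, leaving $7102; 15% of $7102 = $1065.30. Cost to traveler: $1827.30. OOP to date $1827.30. Insurer: $7864 − $1827.30 = $6036.70.
#2 ($9970): 15% coinsurance on $9970 = $1495.50. Traveler pays $1495.50; OOP now $3322.80. Insurer: $9970 − $1495.50 = $8474.50.
#3 ($9311): deductible already satisfied, so traveler's share is 15% × $9311 = $1396.65. Adding that to $3322.80 gives $4719.45, past the $3950 cap; traveler pays only $3950 − $3322.80 = $627.20. Plan pays $9311 − $627.20 = $8683.80.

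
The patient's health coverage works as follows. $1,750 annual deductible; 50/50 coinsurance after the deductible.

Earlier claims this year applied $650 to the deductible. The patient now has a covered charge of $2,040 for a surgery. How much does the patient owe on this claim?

$1,570

Remaining deductible: $1,750 − $650 = $1,100.
That leaves $2,040 − $1,100 = $940 for coinsurance.
50% of $940 = $470 falls to the patient.
Patient responsibility: $1,100 + $470 = $1,570.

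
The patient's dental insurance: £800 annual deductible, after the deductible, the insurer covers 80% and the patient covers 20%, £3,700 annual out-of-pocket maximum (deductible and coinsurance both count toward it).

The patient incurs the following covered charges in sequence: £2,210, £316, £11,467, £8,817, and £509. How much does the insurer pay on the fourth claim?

Bill 1, £2,210: deductible takes £800, £1,410 remains; coinsurance £1,410 × 20% = £282. Cost to patient: £1,082. OOP to date £1,082. Plan pays £2,210 − £1,082 = £1,128.
Bill 2, £316: deductible met; 20% of £316 = £63.20. Patient pays £63.20; OOP now £1,145.20. Insurer: £316 − £63.20 = £252.80.
Bill 3, £11,467: 20% coinsurance on £11,467 = £2,293.40. Patient owes £2,293.40 (running OOP £3,438.60). Plan pays £11,467 − £2,293.40 = £9,173.60.
Bill 4, £8,817: 20% coinsurance on £8,817 = £1,763.40. That would push OOP to £5,202, over the £3,700 cap, so patient pays £3,700 − £3,438.60 = £261.40. Plan pays £8,817 − £261.40 = £8,555.60.

£8,555.60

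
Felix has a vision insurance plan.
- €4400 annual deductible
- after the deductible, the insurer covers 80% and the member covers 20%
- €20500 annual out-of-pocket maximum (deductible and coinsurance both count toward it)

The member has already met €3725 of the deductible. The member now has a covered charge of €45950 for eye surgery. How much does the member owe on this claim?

Remaining deductible: €4400 − €3725 = €675.
The remaining €45275 (= €45950 − €675) moves to coinsurance.
Coinsurance: €45275 × 20% = €9055.
Member responsibility before any cap: €675 + €9055 = €9730.
Total out-of-pocket so far would be €3725 + €9730 = €13455, below the €20500 cap — no reduction.

€9730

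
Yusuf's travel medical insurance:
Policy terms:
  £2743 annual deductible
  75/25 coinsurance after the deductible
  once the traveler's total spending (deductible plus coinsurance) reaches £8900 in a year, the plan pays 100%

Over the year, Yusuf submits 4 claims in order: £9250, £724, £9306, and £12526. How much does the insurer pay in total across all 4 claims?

Bill 1, £9250: £2743 finishes the deductible; £6507 goes to coinsurance; coinsurance £6507 × 25% = £1626.75. Traveler owes £4369.75 (running OOP £4369.75). Plan pays £9250 − £4369.75 = £4880.25.
Bill 2, £724: deductible met; 25% of £724 = £181. Cost to traveler: £181. OOP to date £4550.75. Insurer: £724 − £181 = £543.
Bill 3, £9306: deductible met; 25% of £9306 = £2326.50. Traveler owes £2326.50 (running OOP £6877.25). Insurer: £9306 − £2326.50 = £6979.50.
Bill 4, £12526: deductible already satisfied, so traveler's share is 25% × £12526 = £3131.50. Adding that to £6877.25 gives £10008.75, past the £8900 cap; traveler pays only £8900 − £6877.25 = £2022.75. Plan pays £12526 − £2022.75 = £10503.25.
Insurer total = bills − traveler's total = £31806 − £8900 = £22906.

£22906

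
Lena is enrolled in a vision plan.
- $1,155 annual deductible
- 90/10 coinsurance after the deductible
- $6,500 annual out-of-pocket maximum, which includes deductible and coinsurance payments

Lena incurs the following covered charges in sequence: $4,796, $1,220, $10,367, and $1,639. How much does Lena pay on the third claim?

$1,036.70

#1 ($4,796): $1,155 to deductible, leaving $3,641; member's 10% is $364.10. Cost to member: $1,519.10. OOP to date $1,519.10.
#2 ($1,220): deductible already satisfied, so member's share is 10% × $1,220 = $122. Cost to member: $122. OOP to date $1,641.10.
#3 ($10,367): deductible met; 10% of $10,367 = $1,036.70. Member owes $1,036.70 (running OOP $2,677.80).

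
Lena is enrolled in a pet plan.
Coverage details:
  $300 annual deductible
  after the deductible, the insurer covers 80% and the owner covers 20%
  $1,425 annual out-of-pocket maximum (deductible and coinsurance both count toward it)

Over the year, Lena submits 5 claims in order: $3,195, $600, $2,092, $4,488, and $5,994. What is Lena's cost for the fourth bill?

Bill 1, $3,195: deductible takes $300, $2,895 remains; coinsurance $2,895 × 20% = $579. Owner pays $879; OOP now $879.
Bill 2, $600: deductible already satisfied, so owner's share is 20% × $600 = $120. Owner owes $120 (running OOP $999).
Bill 3, $2,092: 20% coinsurance on $2,092 = $418.40. Cost to owner: $418.40. OOP to date $1,417.40.
Bill 4, $4,488: 20% coinsurance on $4,488 = $897.60. OOP would hit $2,315 > $1,425, so the cap limits the owner to $1,425 − $1,417.40 = $7.60.

$7.60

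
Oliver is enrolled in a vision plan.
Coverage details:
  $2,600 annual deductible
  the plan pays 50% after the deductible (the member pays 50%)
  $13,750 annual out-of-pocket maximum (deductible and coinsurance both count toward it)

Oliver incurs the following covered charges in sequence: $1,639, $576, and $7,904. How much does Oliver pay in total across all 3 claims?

$6,359.50

Bill 1, $1,639: fully absorbed by the deductible. Member owes $1,639 (running OOP $1,639).
Bill 2, $576: fully absorbed by the deductible. Member pays $576; OOP now $2,215.
Bill 3, $7,904: deductible takes $385, $7,519 remains; 50% of $7,519 = $3,759.50. Member owes $4,144.50 (running OOP $6,359.50).
Summing the member's payments: $1,639 + $576 + $4,144.50 = $6,359.50.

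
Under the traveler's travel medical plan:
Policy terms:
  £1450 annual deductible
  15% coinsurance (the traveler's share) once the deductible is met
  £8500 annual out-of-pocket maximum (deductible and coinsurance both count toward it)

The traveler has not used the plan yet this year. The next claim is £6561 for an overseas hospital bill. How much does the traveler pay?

Deductible not yet touched, so the first £1450 of the bill goes to the deductible.
After the £1450 deductible portion, £6561 − £1450 = £5111 is subject to coinsurance.
Coinsurance: £5111 × 15% = £766.65.
So the traveler owes £1450 + £766.65 = £2216.65 before any cap.
Cumulative spending £0 + £2216.65 = £2216.65 stays under the £8500 maximum.

£2216.65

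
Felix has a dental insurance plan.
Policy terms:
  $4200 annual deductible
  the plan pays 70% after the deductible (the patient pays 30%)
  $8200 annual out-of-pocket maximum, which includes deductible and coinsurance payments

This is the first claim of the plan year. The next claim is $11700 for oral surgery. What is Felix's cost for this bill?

Deductible not yet touched, so the first $4200 of the bill goes to the deductible.
That leaves $11700 − $4200 = $7500 for coinsurance.
Coinsurance: $7500 × 30% = $2250.
So the patient owes $4200 + $2250 = $6450 before any cap.
Year-to-date out-of-pocket becomes $0 + $6450 = $6450, still under the $8200 maximum, so no cap applies.

$6450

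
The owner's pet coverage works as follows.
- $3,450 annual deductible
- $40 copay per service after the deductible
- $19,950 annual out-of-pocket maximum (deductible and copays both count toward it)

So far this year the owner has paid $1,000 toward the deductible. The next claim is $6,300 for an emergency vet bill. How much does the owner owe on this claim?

Remaining deductible: $3,450 − $1,000 = $2,450.
After the $2,450 deductible portion, $6,300 − $2,450 = $3,850 is subject to the copay.
Copay on this service: $40.
That puts the owner's cost at $2,450 + $40 = $2,490 before any cap.
Cumulative spending $1,000 + $2,490 = $3,490 stays under the $19,950 maximum.

$2,490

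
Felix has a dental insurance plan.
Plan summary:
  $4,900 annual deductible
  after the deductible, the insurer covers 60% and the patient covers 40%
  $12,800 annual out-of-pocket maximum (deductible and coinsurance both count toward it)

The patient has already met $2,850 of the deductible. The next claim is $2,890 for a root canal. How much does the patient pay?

$2,386

Remaining deductible: $4,900 − $2,850 = $2,050.
The remaining $840 (= $2,890 − $2,050) moves to coinsurance.
40% of $840 = $336 falls to the patient.
So the patient owes $2,050 + $336 = $2,386 before any cap.
Year-to-date out-of-pocket becomes $2,850 + $2,386 = $5,236, still under the $12,800 maximum, so no cap applies.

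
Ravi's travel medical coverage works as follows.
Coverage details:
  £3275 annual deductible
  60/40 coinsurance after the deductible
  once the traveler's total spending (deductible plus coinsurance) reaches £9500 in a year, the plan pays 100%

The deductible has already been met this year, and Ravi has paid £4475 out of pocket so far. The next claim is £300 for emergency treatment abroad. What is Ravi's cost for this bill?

With the deductible met, the entire £300 is subject to coinsurance.
Traveler's 40% share of £300 is £120.
Total out-of-pocket so far would be £4475 + £120 = £4595, below the £9500 cap — no reduction.

£120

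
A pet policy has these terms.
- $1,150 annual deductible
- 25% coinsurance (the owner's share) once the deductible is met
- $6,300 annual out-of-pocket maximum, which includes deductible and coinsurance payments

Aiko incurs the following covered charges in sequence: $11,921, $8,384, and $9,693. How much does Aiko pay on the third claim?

Claim 1 — $11,921: $1,150 to deductible, leaving $10,771; owner's 25% is $2,692.75. Owner pays $3,842.75; OOP now $3,842.75.
Claim 2 — $8,384: deductible met; 25% of $8,384 = $2,096. Owner pays $2,096; OOP now $5,938.75.
Claim 3 — $9,693: deductible already satisfied, so owner's share is 25% × $9,693 = $2,423.25. That would push OOP to $8,362, over the $6,300 cap, so owner pays $6,300 − $5,938.75 = $361.25.

$361.25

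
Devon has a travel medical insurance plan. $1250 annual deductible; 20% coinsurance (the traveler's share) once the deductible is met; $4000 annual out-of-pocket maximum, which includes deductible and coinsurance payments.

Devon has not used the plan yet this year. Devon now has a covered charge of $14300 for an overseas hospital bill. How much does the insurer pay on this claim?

Deductible not yet touched, so the first $1250 of the bill goes to the deductible.
After the $1250 deductible portion, $14300 − $1250 = $13050 is subject to coinsurance.
20% of $13050 = $2610 falls to the traveler.
Traveler responsibility before any cap: $1250 + $2610 = $3860.
Year-to-date out-of-pocket becomes $0 + $3860 = $3860, still under the $4000 maximum, so no cap applies.
The plan picks up $14300 − $3860 = $10440.

$10440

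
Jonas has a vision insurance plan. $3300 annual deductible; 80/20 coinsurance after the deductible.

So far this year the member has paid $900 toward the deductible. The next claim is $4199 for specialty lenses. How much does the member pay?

Remaining deductible: $3300 − $900 = $2400.
That leaves $4199 − $2400 = $1799 for coinsurance.
Member's 20% share of $1799 is $359.80.
So the member owes $2400 + $359.80 = $2759.80.

$2759.80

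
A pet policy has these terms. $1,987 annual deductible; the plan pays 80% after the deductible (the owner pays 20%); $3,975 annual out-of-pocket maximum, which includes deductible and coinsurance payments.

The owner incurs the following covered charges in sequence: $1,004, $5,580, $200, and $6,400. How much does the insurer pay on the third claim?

Claim 1 ($1,004): all of it applies to the deductible. Owner owes $1,004 (running OOP $1,004). Insurer: $1,004 − $1,004 = $0.
Claim 2 ($5,580): deductible takes $983, $4,597 remains; owner's 20% is $919.40. Cost to owner: $1,902.40. OOP to date $2,906.40. Plan pays $5,580 − $1,902.40 = $3,677.60.
Claim 3 ($200): deductible met; 20% of $200 = $40. Cost to owner: $40. OOP to date $2,946.40. Plan pays $200 − $40 = $160.

$160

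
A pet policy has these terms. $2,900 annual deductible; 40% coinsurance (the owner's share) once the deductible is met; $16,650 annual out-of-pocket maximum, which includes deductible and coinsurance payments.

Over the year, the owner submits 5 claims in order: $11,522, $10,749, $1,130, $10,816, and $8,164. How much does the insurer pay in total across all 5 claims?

Claim 1 ($11,522): deductible takes $2,900, $8,622 remains; 40% of $8,622 = $3,448.80. Owner owes $6,348.80 (running OOP $6,348.80). Insurer: $11,522 − $6,348.80 = $5,173.20.
Claim 2 ($10,749): 40% coinsurance on $10,749 = $4,299.60. Owner owes $4,299.60 (running OOP $10,648.40). Plan pays $10,749 − $4,299.60 = $6,449.40.
Claim 3 ($1,130): deductible already satisfied, so owner's share is 40% × $1,130 = $452. Owner owes $452 (running OOP $11,100.40). Insurer: $1,130 − $452 = $678.
Claim 4 ($10,816): 40% coinsurance on $10,816 = $4,326.40. Owner pays $4,326.40; OOP now $15,426.80. Plan pays $10,816 − $4,326.40 = $6,489.60.
Claim 5 ($8,164): 40% coinsurance on $8,164 = $3,265.60. OOP would hit $18,692.40 > $16,650, so the cap limits the owner to $16,650 − $15,426.80 = $1,223.20. Plan pays $8,164 − $1,223.20 = $6,940.80.
Insurer total: $5,173.20 + $6,449.40 + $678 + $6,489.60 + $6,940.80 = $25,731.

$25,731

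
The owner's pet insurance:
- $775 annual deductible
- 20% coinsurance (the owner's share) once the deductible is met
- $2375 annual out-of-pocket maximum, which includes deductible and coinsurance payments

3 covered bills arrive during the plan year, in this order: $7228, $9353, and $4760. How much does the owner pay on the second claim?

$309.40

Bill 1, $7228: $775 finishes the deductible; $6453 goes to coinsurance; coinsurance $6453 × 20% = $1290.60. Cost to owner: $2065.60. OOP to date $2065.60.
Bill 2, $9353: deductible met; 20% of $9353 = $1870.60. Adding that to $2065.60 gives $3936.20, past the $2375 cap; owner pays only $2375 − $2065.60 = $309.40.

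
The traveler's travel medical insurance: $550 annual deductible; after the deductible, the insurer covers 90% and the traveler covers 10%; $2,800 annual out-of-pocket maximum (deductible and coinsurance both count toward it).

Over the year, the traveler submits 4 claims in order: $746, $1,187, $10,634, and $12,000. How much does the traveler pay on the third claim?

$1,063.40

Bill 1, $746: $550 finishes the deductible; $196 goes to coinsurance; 10% of $196 = $19.60. Traveler owes $569.60 (running OOP $569.60).
Bill 2, $1,187: 10% coinsurance on $1,187 = $118.70. Traveler owes $118.70 (running OOP $688.30).
Bill 3, $10,634: 10% coinsurance on $10,634 = $1,063.40. Cost to traveler: $1,063.40. OOP to date $1,751.70.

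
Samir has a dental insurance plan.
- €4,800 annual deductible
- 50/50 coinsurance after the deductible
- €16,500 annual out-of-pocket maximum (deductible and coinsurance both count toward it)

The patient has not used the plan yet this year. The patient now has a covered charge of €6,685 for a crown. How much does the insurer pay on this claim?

Nothing has been paid toward the €4,800 deductible, so the first €4,800 of this charge is applied there.
After the €4,800 deductible portion, €6,685 − €4,800 = €1,885 is subject to coinsurance.
Coinsurance: €1,885 × 50% = €942.50.
That puts the patient's cost at €4,800 + €942.50 = €5,742.50 before any cap.
Cumulative spending €0 + €5,742.50 = €5,742.50 stays under the €16,500 maximum.
The plan picks up €6,685 − €5,742.50 = €942.50.

€942.50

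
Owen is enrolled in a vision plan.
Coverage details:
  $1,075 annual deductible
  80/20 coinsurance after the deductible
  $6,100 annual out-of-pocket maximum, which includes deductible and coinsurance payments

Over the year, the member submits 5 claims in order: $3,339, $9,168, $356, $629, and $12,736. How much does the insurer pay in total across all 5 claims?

Bill 1, $3,339: $1,075 finishes the deductible; $2,264 goes to coinsurance; member's 20% is $452.80. Member owes $1,527.80 (running OOP $1,527.80). Plan pays $3,339 − $1,527.80 = $1,811.20.
Bill 2, $9,168: 20% coinsurance on $9,168 = $1,833.60. Member owes $1,833.60 (running OOP $3,361.40). Insurer: $9,168 − $1,833.60 = $7,334.40.
Bill 3, $356: deductible already satisfied, so member's share is 20% × $356 = $71.20. Member owes $71.20 (running OOP $3,432.60). Insurer: $356 − $71.20 = $284.80.
Bill 4, $629: 20% coinsurance on $629 = $125.80. Member pays $125.80; OOP now $3,558.40. Plan pays $629 − $125.80 = $503.20.
Bill 5, $12,736: 20% coinsurance on $12,736 = $2,547.20. That would push OOP to $6,105.60, over the $6,100 cap, so member pays $6,100 − $3,558.40 = $2,541.60. Plan pays $12,736 − $2,541.60 = $10,194.40.
Insurer total: $1,811.20 + $7,334.40 + $284.80 + $503.20 + $10,194.40 = $20,128.

$20,128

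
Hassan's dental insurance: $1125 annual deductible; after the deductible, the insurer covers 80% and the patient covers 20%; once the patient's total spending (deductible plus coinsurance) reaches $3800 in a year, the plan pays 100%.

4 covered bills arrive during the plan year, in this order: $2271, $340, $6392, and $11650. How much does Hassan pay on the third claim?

Claim 1 ($2271): deductible takes $1125, $1146 remains; patient's 20% is $229.20. Cost to patient: $1354.20. OOP to date $1354.20.
Claim 2 ($340): 20% coinsurance on $340 = $68. Cost to patient: $68. OOP to date $1422.20.
Claim 3 ($6392): deductible already satisfied, so patient's share is 20% × $6392 = $1278.40. Patient pays $1278.40; OOP now $2700.60.

$1278.40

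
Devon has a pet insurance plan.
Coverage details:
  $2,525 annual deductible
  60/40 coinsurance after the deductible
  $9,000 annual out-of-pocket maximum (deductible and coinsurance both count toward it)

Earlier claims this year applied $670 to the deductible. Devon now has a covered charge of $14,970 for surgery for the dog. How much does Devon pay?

Deductible still to meet: $2,525 − $670 = $1,855.
After the $1,855 deductible portion, $14,970 − $1,855 = $13,115 is subject to coinsurance.
Owner's 40% share of $13,115 is $5,246.
Owner responsibility before any cap: $1,855 + $5,246 = $7,101.
Year-to-date out-of-pocket becomes $670 + $7,101 = $7,771, still under the $9,000 maximum, so no cap applies.

$7,101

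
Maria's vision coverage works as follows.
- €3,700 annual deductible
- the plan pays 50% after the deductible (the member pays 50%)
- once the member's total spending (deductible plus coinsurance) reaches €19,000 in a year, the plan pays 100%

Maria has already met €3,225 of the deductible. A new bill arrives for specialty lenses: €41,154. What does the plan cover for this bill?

€25,379

€3,225 of the €3,700 deductible is already met, leaving €475.
The remaining €40,679 (= €41,154 − €475) moves to coinsurance.
50% of €40,679 = €20,339.50 falls to the member.
That puts the member's cost at €475 + €20,339.50 = €20,814.50 before any cap.
That would bring total out-of-pocket to €24,039.50, past the €19,000 cap. The member is capped at €19,000 − €3,225 = €15,775 on this claim.
The plan picks up €41,154 − €15,775 = €25,379.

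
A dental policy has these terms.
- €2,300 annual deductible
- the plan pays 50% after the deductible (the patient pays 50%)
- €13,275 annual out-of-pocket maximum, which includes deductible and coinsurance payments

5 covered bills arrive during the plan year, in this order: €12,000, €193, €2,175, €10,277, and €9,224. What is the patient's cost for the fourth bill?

€4,941

Claim 1 (€12,000): €2,300 to deductible, leaving €9,700; coinsurance €9,700 × 50% = €4,850. Patient pays €7,150; OOP now €7,150.
Claim 2 (€193): 50% coinsurance on €193 = €96.50. Patient pays €96.50; OOP now €7,246.50.
Claim 3 (€2,175): 50% coinsurance on €2,175 = €1,087.50. Patient pays €1,087.50; OOP now €8,334.
Claim 4 (€10,277): deductible already satisfied, so patient's share is 50% × €10,277 = €5,138.50. OOP would hit €13,472.50 > €13,275, so the cap limits the patient to €13,275 − €8,334 = €4,941.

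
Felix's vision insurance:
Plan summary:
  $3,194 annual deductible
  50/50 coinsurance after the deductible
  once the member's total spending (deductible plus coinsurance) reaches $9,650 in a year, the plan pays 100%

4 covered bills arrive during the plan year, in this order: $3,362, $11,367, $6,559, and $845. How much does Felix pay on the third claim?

$688.50

Bill 1, $3,362: $3,194 to deductible, leaving $168; member's 50% is $84. Member pays $3,278; OOP now $3,278.
Bill 2, $11,367: deductible met; 50% of $11,367 = $5,683.50. Member owes $5,683.50 (running OOP $8,961.50).
Bill 3, $6,559: 50% coinsurance on $6,559 = $3,279.50. Adding that to $8,961.50 gives $12,241, past the $9,650 cap; member pays only $9,650 − $8,961.50 = $688.50.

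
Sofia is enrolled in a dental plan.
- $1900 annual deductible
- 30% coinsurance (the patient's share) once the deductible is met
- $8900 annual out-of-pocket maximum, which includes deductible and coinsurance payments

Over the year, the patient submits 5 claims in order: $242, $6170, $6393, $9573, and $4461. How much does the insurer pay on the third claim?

Claim 1 ($242): all of it applies to the deductible. Patient owes $242 (running OOP $242). Plan pays $242 − $242 = $0.
Claim 2 ($6170): deductible takes $1658, $4512 remains; patient's 30% is $1353.60. Cost to patient: $3011.60. OOP to date $3253.60. Insurer: $6170 − $3011.60 = $3158.40.
Claim 3 ($6393): deductible met; 30% of $6393 = $1917.90. Patient owes $1917.90 (running OOP $5171.50). Plan pays $6393 − $1917.90 = $4475.10.

$4475.10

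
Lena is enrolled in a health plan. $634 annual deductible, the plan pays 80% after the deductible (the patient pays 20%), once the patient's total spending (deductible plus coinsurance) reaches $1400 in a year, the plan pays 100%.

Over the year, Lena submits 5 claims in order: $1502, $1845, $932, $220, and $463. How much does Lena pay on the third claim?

$186.40

#1 ($1502): $634 to deductible, leaving $868; 20% of $868 = $173.60. Patient owes $807.60 (running OOP $807.60).
#2 ($1845): deductible met; 20% of $1845 = $369. Patient owes $369 (running OOP $1176.60).
#3 ($932): deductible already satisfied, so patient's share is 20% × $932 = $186.40. Patient pays $186.40; OOP now $1363.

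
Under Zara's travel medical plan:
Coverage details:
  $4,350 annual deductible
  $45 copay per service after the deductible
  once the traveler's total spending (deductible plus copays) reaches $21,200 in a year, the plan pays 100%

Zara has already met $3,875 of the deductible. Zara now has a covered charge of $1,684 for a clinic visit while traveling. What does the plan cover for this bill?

Remaining deductible: $4,350 − $3,875 = $475.
That leaves $1,684 − $475 = $1,209 for the copay.
Copay on this service: $45.
So the traveler owes $475 + $45 = $520 before any cap.
Cumulative spending $3,875 + $520 = $4,395 stays under the $21,200 maximum.
The insurer covers the remainder: $1,684 − $520 = $1,164.

$1,164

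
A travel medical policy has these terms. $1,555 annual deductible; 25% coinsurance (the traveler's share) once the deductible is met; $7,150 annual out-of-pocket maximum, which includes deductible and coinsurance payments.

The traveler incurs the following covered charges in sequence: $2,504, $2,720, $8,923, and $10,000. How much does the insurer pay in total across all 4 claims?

$16,997

Claim 1 ($2,504): deductible takes $1,555, $949 remains; traveler's 25% is $237.25. Traveler pays $1,792.25; OOP now $1,792.25. Insurer: $2,504 − $1,792.25 = $711.75.
Claim 2 ($2,720): deductible met; 25% of $2,720 = $680. Traveler owes $680 (running OOP $2,472.25). Insurer: $2,720 − $680 = $2,040.
Claim 3 ($8,923): deductible met; 25% of $8,923 = $2,230.75. Traveler owes $2,230.75 (running OOP $4,703). Plan pays $8,923 − $2,230.75 = $6,692.25.
Claim 4 ($10,000): deductible met; 25% of $10,000 = $2,500. Adding that to $4,703 gives $7,203, past the $7,150 cap; traveler pays only $7,150 − $4,703 = $2,447. Plan pays $10,000 − $2,447 = $7,553.
Insurer total: $711.75 + $2,040 + $6,692.25 + $7,553 = $16,997.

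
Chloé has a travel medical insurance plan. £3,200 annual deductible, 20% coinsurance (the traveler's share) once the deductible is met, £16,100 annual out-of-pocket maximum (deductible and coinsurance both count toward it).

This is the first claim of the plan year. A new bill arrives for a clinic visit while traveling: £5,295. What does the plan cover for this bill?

£1,676

Deductible not yet touched, so the first £3,200 of the bill goes to the deductible.
After the £3,200 deductible portion, £5,295 − £3,200 = £2,095 is subject to coinsurance.
20% of £2,095 = £419 falls to the traveler.
Traveler responsibility before any cap: £3,200 + £419 = £3,619.
Cumulative spending £0 + £3,619 = £3,619 stays under the £16,100 maximum.
The insurer covers the remainder: £5,295 − £3,619 = £1,676.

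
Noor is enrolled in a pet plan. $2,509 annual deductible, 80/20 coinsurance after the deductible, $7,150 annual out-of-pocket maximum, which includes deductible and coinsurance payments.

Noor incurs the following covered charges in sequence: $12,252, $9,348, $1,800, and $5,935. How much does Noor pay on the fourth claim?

$462.80

Bill 1, $12,252: $2,509 to deductible, leaving $9,743; owner's 20% is $1,948.60. Owner owes $4,457.60 (running OOP $4,457.60).
Bill 2, $9,348: deductible met; 20% of $9,348 = $1,869.60. Owner owes $1,869.60 (running OOP $6,327.20).
Bill 3, $1,800: 20% coinsurance on $1,800 = $360. Cost to owner: $360. OOP to date $6,687.20.
Bill 4, $5,935: deductible already satisfied, so owner's share is 20% × $5,935 = $1,187. OOP would hit $7,874.20 > $7,150, so the cap limits the owner to $7,150 − $6,687.20 = $462.80.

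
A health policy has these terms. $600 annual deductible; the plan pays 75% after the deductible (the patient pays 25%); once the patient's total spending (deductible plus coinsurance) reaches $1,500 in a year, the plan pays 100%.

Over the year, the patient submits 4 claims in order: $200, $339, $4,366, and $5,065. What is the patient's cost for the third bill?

#1 ($200): entire amount goes to the deductible. Patient owes $200 (running OOP $200).
#2 ($339): entire amount goes to the deductible. Patient pays $339; OOP now $539.
#3 ($4,366): $61 to deductible, leaving $4,305; patient's 25% is $1,076.25. Claim cost before the cap: $61 + $1,076.25 = $1,137.25. Adding that to $539 gives $1,676.25, past the $1,500 cap; patient pays only $1,500 − $539 = $961.

$961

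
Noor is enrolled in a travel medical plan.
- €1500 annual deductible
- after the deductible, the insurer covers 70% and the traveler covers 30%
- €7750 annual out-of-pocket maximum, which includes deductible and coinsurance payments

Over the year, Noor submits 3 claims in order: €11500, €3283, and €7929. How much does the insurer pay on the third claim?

€5663.90

Claim 1 — €11500: €1500 finishes the deductible; €10000 goes to coinsurance; coinsurance €10000 × 30% = €3000. Cost to traveler: €4500. OOP to date €4500. Plan pays €11500 − €4500 = €7000.
Claim 2 — €3283: deductible met; 30% of €3283 = €984.90. Cost to traveler: €984.90. OOP to date €5484.90. Plan pays €3283 − €984.90 = €2298.10.
Claim 3 — €7929: 30% coinsurance on €7929 = €2378.70. Adding that to €5484.90 gives €7863.60, past the €7750 cap; traveler pays only €7750 − €5484.90 = €2265.10. Insurer: €7929 − €2265.10 = €5663.90.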